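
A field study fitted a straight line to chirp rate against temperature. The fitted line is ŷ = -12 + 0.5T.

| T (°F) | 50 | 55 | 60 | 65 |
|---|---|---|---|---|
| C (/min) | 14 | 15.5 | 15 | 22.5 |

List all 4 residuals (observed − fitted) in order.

T=50: ŷ = -12 + 0.5·50 = 13; r = 14 − 13 = 1
T=55: ŷ = -12 + 0.5·55 = 15.5; r = 15.5 − 15.5 = 0
T=60: ŷ = -12 + 0.5·60 = 18; r = 15 − 18 = -3
T=65: ŷ = -12 + 0.5·65 = 20.5; r = 22.5 − 20.5 = 2

1, 0, -3, 2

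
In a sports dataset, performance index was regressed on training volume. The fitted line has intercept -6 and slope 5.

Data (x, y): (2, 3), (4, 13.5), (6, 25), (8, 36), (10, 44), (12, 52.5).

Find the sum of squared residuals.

x=2: ŷ = -6 + 5·2 = 4; r = 3 − 4 = -1
x=4: ŷ = -6 + 5·4 = 14; r = 13.5 − 14 = -0.5
x=6: ŷ = -6 + 5·6 = 24; r = 25 − 24 = 1
x=8: ŷ = -6 + 5·8 = 34; r = 36 − 34 = 2
x=10: ŷ = -6 + 5·10 = 44; r = 44 − 44 = 0
x=12: ŷ = -6 + 5·12 = 54; r = 52.5 − 54 = -1.5
SSE = 1 + 0.25 + 1 + 4 + 0 + 2.25 = 8.5

SSE = 8.5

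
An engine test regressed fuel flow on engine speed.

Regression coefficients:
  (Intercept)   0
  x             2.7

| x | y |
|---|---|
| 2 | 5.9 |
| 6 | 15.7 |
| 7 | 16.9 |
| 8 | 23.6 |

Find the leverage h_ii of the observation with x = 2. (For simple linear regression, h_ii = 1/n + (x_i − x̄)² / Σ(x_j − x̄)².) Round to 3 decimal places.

x̄ = (2 + 6 + 7 + 8)/4 = 5.75
Σ(x − x̄)² = 14.0625 + 0.0625 + 1.5625 + 5.0625 = 20.75
h = 1/4 + (-3.75)²/20.75 = 0.25 + 0.677711 = 0.928

h = 0.928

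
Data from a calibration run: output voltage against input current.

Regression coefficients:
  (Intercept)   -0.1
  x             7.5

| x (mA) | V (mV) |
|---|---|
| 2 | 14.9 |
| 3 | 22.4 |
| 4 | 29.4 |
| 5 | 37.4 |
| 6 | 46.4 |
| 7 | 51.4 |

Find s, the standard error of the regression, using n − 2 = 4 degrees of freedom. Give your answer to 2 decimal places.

s = 0.94

x=2: V̂ = -0.1 + 7.5·2 = 14.9; e = 14.9 − 14.9 = 0
x=3: V̂ = -0.1 + 7.5·3 = 22.4; e = 22.4 − 22.4 = 0
x=4: V̂ = -0.1 + 7.5·4 = 29.9; e = 29.4 − 29.9 = -0.5
x=5: V̂ = -0.1 + 7.5·5 = 37.4; e = 37.4 − 37.4 = 0
x=6: V̂ = -0.1 + 7.5·6 = 44.9; e = 46.4 − 44.9 = 1.5
x=7: V̂ = -0.1 + 7.5·7 = 52.4; e = 51.4 − 52.4 = -1
SSE = 0 + 0 + 0.25 + 0 + 2.25 + 1 = 3.5
s = √(3.5/4) = √0.875 ≈ 0.94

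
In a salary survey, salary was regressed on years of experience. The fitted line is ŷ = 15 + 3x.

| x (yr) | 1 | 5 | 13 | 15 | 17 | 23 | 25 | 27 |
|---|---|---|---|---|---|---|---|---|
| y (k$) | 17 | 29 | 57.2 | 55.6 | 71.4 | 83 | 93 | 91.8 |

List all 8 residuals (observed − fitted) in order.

-1, -1, 3.2, -4.4, 5.4, -1, 3, -4.2

x=1: ŷ = 15 + 3·1 = 18; r = 17 − 18 = -1
x=5: ŷ = 15 + 3·5 = 30; r = 29 − 30 = -1
x=13: ŷ = 15 + 3·13 = 54; r = 57.2 − 54 = 3.2
x=15: ŷ = 15 + 3·15 = 60; r = 55.6 − 60 = -4.4
x=17: ŷ = 15 + 3·17 = 66; r = 71.4 − 66 = 5.4
x=23: ŷ = 15 + 3·23 = 84; r = 83 − 84 = -1
x=25: ŷ = 15 + 3·25 = 90; r = 93 − 90 = 3
x=27: ŷ = 15 + 3·27 = 96; r = 91.8 − 96 = -4.2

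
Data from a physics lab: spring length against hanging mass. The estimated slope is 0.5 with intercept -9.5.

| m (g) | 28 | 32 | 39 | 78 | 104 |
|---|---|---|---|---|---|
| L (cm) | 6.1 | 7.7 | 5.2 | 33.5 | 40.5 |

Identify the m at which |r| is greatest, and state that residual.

m=28: L̂ = -9.5 + 0.5·28 = 4.5; r = 6.1 − 4.5 = 1.6
m=32: L̂ = -9.5 + 0.5·32 = 6.5; r = 7.7 − 6.5 = 1.2
m=39: L̂ = -9.5 + 0.5·39 = 10; r = 5.2 − 10 = -4.8
m=78: L̂ = -9.5 + 0.5·78 = 29.5; r = 33.5 − 29.5 = 4
m=104: L̂ = -9.5 + 0.5·104 = 42.5; r = 40.5 − 42.5 = -2
Largest |r| is 4.8 at m = 39, residual -4.8.

m = 39, r = -4.8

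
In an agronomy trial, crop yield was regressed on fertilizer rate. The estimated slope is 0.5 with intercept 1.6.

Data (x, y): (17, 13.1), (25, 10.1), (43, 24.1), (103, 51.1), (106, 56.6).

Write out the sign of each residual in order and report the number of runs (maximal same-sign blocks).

5 runs

x=17: ŷ = 1.6 + 0.5·17 = 10.1; e = 13.1 − 10.1 = 3
x=25: ŷ = 1.6 + 0.5·25 = 14.1; e = 10.1 − 14.1 = -4
x=43: ŷ = 1.6 + 0.5·43 = 23.1; e = 24.1 − 23.1 = 1
x=103: ŷ = 1.6 + 0.5·103 = 53.1; e = 51.1 − 53.1 = -2
x=106: ŷ = 1.6 + 0.5·106 = 54.6; e = 56.6 − 54.6 = 2
Signs: + − + − +
Runs: +×1, −×1, +×1, −×1, +×1 → 5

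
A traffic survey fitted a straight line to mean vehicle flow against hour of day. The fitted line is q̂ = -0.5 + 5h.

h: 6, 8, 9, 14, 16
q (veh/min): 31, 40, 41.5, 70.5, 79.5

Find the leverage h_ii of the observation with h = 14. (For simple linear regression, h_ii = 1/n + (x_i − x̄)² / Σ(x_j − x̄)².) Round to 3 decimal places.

h̄ = (6 + 8 + 9 + 14 + 16)/5 = 10.6
Σ(h − h̄)² = 21.16 + 6.76 + 2.56 + 11.56 + 29.16 = 71.2
h = 1/5 + (3.4)²/71.2 = 0.2 + 0.16236 = 0.362

h = 0.362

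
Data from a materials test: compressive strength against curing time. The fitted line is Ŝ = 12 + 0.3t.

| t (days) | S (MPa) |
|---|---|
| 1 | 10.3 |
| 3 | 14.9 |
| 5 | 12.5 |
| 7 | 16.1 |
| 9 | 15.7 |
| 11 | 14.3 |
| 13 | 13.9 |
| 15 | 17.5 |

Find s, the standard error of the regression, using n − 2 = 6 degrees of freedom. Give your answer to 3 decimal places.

s = 1.826

t=1: Ŝ = 12 + 0.3·1 = 12.3; r = 10.3 − 12.3 = -2
t=3: Ŝ = 12 + 0.3·3 = 12.9; r = 14.9 − 12.9 = 2
t=5: Ŝ = 12 + 0.3·5 = 13.5; r = 12.5 − 13.5 = -1
t=7: Ŝ = 12 + 0.3·7 = 14.1; r = 16.1 − 14.1 = 2
t=9: Ŝ = 12 + 0.3·9 = 14.7; r = 15.7 − 14.7 = 1
t=11: Ŝ = 12 + 0.3·11 = 15.3; r = 14.3 − 15.3 = -1
t=13: Ŝ = 12 + 0.3·13 = 15.9; r = 13.9 − 15.9 = -2
t=15: Ŝ = 12 + 0.3·15 = 16.5; r = 17.5 − 16.5 = 1
SSE = 4 + 4 + 1 + 4 + 1 + 1 + 4 + 1 = 20
s = √(20/6) = √3.33333 ≈ 1.826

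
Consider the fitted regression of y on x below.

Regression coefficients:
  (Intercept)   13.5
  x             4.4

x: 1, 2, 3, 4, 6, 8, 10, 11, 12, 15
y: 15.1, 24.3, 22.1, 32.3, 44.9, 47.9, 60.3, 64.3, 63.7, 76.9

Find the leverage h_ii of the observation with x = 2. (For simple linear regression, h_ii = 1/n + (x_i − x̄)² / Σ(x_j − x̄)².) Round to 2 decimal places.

h = 0.23

x̄ = (1 + 2 + 3 + 4 + 6 + 8 + 10 + 11 + 12 + 15)/10 = 7.2
Σ(x − x̄)² = 38.44 + 27.04 + 17.64 + 10.24 + 1.44 + 0.64 + 7.84 + 14.44 + 23.04 + 60.84 = 201.6
h = 1/10 + (-5.2)²/201.6 = 0.1 + 0.134127 = 0.23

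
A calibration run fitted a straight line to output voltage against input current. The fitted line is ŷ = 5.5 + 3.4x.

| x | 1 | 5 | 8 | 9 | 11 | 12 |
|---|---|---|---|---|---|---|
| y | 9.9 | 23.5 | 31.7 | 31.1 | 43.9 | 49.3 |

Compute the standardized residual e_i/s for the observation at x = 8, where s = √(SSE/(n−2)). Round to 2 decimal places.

x=1: ŷ = 5.5 + 3.4·1 = 8.9; e = 9.9 − 8.9 = 1
x=5: ŷ = 5.5 + 3.4·5 = 22.5; e = 23.5 − 22.5 = 1
x=8: ŷ = 5.5 + 3.4·8 = 32.7; e = 31.7 − 32.7 = -1
x=9: ŷ = 5.5 + 3.4·9 = 36.1; e = 31.1 − 36.1 = -5
x=11: ŷ = 5.5 + 3.4·11 = 42.9; e = 43.9 − 42.9 = 1
x=12: ŷ = 5.5 + 3.4·12 = 46.3; e = 49.3 − 46.3 = 3
SSE = 1 + 1 + 1 + 25 + 1 + 9 = 38
s = √(38/4) = 3.08221
e/s = -1 / 3.08221 = -0.32

-0.32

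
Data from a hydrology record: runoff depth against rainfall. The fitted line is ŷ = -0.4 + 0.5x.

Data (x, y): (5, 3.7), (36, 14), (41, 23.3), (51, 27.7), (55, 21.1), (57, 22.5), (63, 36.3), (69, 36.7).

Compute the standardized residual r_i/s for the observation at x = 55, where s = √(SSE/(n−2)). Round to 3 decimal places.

-1.271

x=5: ŷ = -0.4 + 0.5·5 = 2.1; r = 3.7 − 2.1 = 1.6
x=36: ŷ = -0.4 + 0.5·36 = 17.6; r = 14 − 17.6 = -3.6
x=41: ŷ = -0.4 + 0.5·41 = 20.1; r = 23.3 − 20.1 = 3.2
x=51: ŷ = -0.4 + 0.5·51 = 25.1; r = 27.7 − 25.1 = 2.6
x=55: ŷ = -0.4 + 0.5·55 = 27.1; r = 21.1 − 27.1 = -6
x=57: ŷ = -0.4 + 0.5·57 = 28.1; r = 22.5 − 28.1 = -5.6
x=63: ŷ = -0.4 + 0.5·63 = 31.1; r = 36.3 − 31.1 = 5.2
x=69: ŷ = -0.4 + 0.5·69 = 34.1; r = 36.7 − 34.1 = 2.6
SSE = 2.56 + 12.96 + 10.24 + 6.76 + 36 + 31.36 + 27.04 + 6.76 = 133.68
s = √(133.68/6) = 4.72017
r/s = -6 / 4.72017 = -1.271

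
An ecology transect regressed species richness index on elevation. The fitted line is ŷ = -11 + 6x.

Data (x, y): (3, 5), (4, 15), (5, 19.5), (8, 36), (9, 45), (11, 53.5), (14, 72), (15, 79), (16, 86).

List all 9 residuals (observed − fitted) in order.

x=3: ŷ = -11 + 6·3 = 7; e = 5 − 7 = -2
x=4: ŷ = -11 + 6·4 = 13; e = 15 − 13 = 2
x=5: ŷ = -11 + 6·5 = 19; e = 19.5 − 19 = 0.5
x=8: ŷ = -11 + 6·8 = 37; e = 36 − 37 = -1
x=9: ŷ = -11 + 6·9 = 43; e = 45 − 43 = 2
x=11: ŷ = -11 + 6·11 = 55; e = 53.5 − 55 = -1.5
x=14: ŷ = -11 + 6·14 = 73; e = 72 − 73 = -1
x=15: ŷ = -11 + 6·15 = 79; e = 79 − 79 = 0
x=16: ŷ = -11 + 6·16 = 85; e = 86 − 85 = 1

-2, 2, 0.5, -1, 2, -1.5, -1, 0, 1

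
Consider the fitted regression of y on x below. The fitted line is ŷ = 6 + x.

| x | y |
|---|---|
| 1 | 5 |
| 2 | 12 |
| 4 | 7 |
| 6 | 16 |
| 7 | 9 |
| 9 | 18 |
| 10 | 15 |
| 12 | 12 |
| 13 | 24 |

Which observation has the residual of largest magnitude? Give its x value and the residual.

x = 12, r = -6

x=1: ŷ = 6 + 1 = 7; r = 5 − 7 = -2
x=2: ŷ = 6 + 2 = 8; r = 12 − 8 = 4
x=4: ŷ = 6 + 4 = 10; r = 7 − 10 = -3
x=6: ŷ = 6 + 6 = 12; r = 16 − 12 = 4
x=7: ŷ = 6 + 7 = 13; r = 9 − 13 = -4
x=9: ŷ = 6 + 9 = 15; r = 18 − 15 = 3
x=10: ŷ = 6 + 10 = 16; r = 15 − 16 = -1
x=12: ŷ = 6 + 12 = 18; r = 12 − 18 = -6
x=13: ŷ = 6 + 13 = 19; r = 24 − 19 = 5
Largest |r| is 6 at x = 12, residual -6.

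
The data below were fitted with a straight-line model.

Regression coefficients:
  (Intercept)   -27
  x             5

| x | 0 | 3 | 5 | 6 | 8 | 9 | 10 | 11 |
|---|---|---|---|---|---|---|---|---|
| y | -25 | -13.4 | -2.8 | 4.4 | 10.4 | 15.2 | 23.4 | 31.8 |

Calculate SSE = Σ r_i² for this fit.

x=0: ŷ = -27 + 5·0 = -27; r = -25 − (-27) = 2
x=3: ŷ = -27 + 5·3 = -12; r = -13.4 − (-12) = -1.4
x=5: ŷ = -27 + 5·5 = -2; r = -2.8 − (-2) = -0.8
x=6: ŷ = -27 + 5·6 = 3; r = 4.4 − 3 = 1.4
x=8: ŷ = -27 + 5·8 = 13; r = 10.4 − 13 = -2.6
x=9: ŷ = -27 + 5·9 = 18; r = 15.2 − 18 = -2.8
x=10: ŷ = -27 + 5·10 = 23; r = 23.4 − 23 = 0.4
x=11: ŷ = -27 + 5·11 = 28; r = 31.8 − 28 = 3.8
SSE = 4 + 1.96 + 0.64 + 1.96 + 6.76 + 7.84 + 0.16 + 14.44 = 37.76

SSE = 37.76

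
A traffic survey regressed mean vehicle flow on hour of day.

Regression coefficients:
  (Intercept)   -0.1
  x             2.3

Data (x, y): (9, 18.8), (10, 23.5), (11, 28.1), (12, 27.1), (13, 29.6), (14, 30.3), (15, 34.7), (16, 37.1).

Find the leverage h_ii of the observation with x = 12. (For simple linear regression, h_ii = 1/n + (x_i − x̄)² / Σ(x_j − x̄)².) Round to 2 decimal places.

h = 0.13

x̄ = (9 + 10 + 11 + 12 + 13 + 14 + 15 + 16)/8 = 12.5
Σ(x − x̄)² = 12.25 + 6.25 + 2.25 + 0.25 + 0.25 + 2.25 + 6.25 + 12.25 = 42
h = 1/8 + (-0.5)²/42 = 0.125 + 0.00595238 = 0.13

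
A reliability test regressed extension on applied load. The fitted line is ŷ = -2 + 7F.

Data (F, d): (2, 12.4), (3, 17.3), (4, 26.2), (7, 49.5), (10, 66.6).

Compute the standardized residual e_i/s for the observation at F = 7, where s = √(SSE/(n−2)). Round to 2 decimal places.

1.29

F=2: ŷ = -2 + 7·2 = 12; e = 12.4 − 12 = 0.4
F=3: ŷ = -2 + 7·3 = 19; e = 17.3 − 19 = -1.7
F=4: ŷ = -2 + 7·4 = 26; e = 26.2 − 26 = 0.2
F=7: ŷ = -2 + 7·7 = 47; e = 49.5 − 47 = 2.5
F=10: ŷ = -2 + 7·10 = 68; e = 66.6 − 68 = -1.4
SSE = 0.16 + 2.89 + 0.04 + 6.25 + 1.96 = 11.3
s = √(11.3/3) = 1.94079
e/s = 2.5 / 1.94079 = 1.29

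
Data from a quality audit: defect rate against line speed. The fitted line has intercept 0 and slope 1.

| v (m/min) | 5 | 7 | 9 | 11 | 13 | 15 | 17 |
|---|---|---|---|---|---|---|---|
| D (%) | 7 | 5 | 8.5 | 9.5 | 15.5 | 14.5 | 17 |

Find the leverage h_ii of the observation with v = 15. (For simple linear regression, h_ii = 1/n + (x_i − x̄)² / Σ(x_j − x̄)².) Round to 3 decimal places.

h = 0.286

v̄ = (5 + 7 + 9 + 11 + 13 + 15 + 17)/7 = 11
Σ(v − v̄)² = 36 + 16 + 4 + 0 + 4 + 16 + 36 = 112
h = 1/7 + (4)²/112 = 0.142857 + 0.142857 = 0.286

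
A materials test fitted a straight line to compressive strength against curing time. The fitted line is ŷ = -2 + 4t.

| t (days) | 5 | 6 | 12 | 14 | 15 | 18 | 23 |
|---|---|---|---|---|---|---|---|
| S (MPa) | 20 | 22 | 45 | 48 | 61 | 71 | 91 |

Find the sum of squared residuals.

t=5: ŷ = -2 + 4·5 = 18; r = 20 − 18 = 2
t=6: ŷ = -2 + 4·6 = 22; r = 22 − 22 = 0
t=12: ŷ = -2 + 4·12 = 46; r = 45 − 46 = -1
t=14: ŷ = -2 + 4·14 = 54; r = 48 − 54 = -6
t=15: ŷ = -2 + 4·15 = 58; r = 61 − 58 = 3
t=18: ŷ = -2 + 4·18 = 70; r = 71 − 70 = 1
t=23: ŷ = -2 + 4·23 = 90; r = 91 − 90 = 1
SSE = 4 + 0 + 1 + 36 + 9 + 1 + 1 = 52

SSE = 52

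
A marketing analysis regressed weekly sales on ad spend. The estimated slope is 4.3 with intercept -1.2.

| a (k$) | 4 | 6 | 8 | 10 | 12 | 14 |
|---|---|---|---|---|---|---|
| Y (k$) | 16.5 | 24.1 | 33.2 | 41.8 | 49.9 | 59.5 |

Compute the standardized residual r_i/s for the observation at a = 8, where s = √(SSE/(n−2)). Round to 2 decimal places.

a=4: Ŷ = -1.2 + 4.3·4 = 16; r = 16.5 − 16 = 0.5
a=6: Ŷ = -1.2 + 4.3·6 = 24.6; r = 24.1 − 24.6 = -0.5
a=8: Ŷ = -1.2 + 4.3·8 = 33.2; r = 33.2 − 33.2 = 0
a=10: Ŷ = -1.2 + 4.3·10 = 41.8; r = 41.8 − 41.8 = 0
a=12: Ŷ = -1.2 + 4.3·12 = 50.4; r = 49.9 − 50.4 = -0.5
a=14: Ŷ = -1.2 + 4.3·14 = 59; r = 59.5 − 59 = 0.5
SSE = 0.25 + 0.25 + 0 + 0 + 0.25 + 0.25 = 1
s = √(1/4) = 0.5
r/s = 0 / 0.5 = 0.00

0.00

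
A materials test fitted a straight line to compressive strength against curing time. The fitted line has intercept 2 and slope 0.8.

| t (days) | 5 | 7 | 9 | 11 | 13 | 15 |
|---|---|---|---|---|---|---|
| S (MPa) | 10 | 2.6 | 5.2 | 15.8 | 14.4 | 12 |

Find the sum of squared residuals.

SSE = 90

t=5: ŷ = 2 + 0.8·5 = 6; r = 10 − 6 = 4
t=7: ŷ = 2 + 0.8·7 = 7.6; r = 2.6 − 7.6 = -5
t=9: ŷ = 2 + 0.8·9 = 9.2; r = 5.2 − 9.2 = -4
t=11: ŷ = 2 + 0.8·11 = 10.8; r = 15.8 − 10.8 = 5
t=13: ŷ = 2 + 0.8·13 = 12.4; r = 14.4 − 12.4 = 2
t=15: ŷ = 2 + 0.8·15 = 14; r = 12 − 14 = -2
SSE = 16 + 25 + 16 + 25 + 4 + 4 = 90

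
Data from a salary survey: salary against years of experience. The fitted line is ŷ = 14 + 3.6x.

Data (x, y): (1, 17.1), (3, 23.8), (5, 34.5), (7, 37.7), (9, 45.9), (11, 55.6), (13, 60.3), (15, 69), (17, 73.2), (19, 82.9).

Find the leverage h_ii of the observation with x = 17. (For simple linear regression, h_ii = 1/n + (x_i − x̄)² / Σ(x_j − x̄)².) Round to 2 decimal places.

h = 0.25

x̄ = (1 + 3 + 5 + 7 + 9 + 11 + 13 + 15 + 17 + 19)/10 = 10
Σ(x − x̄)² = 81 + 49 + 25 + 9 + 1 + 1 + 9 + 25 + 49 + 81 = 330
h = 1/10 + (7)²/330 = 0.1 + 0.148485 = 0.25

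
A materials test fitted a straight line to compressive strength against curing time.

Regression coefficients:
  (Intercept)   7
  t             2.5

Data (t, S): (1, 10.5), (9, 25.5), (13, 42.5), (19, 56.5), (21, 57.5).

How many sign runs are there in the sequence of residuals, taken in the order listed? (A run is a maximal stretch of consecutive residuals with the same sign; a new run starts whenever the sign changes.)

4 runs

t=1: ŷ = 7 + 2.5·1 = 9.5; r = 10.5 − 9.5 = 1
t=9: ŷ = 7 + 2.5·9 = 29.5; r = 25.5 − 29.5 = -4
t=13: ŷ = 7 + 2.5·13 = 39.5; r = 42.5 − 39.5 = 3
t=19: ŷ = 7 + 2.5·19 = 54.5; r = 56.5 − 54.5 = 2
t=21: ŷ = 7 + 2.5·21 = 59.5; r = 57.5 − 59.5 = -2
Signs: + − + + −
Runs: +×1, −×1, +×2, −×1 → 4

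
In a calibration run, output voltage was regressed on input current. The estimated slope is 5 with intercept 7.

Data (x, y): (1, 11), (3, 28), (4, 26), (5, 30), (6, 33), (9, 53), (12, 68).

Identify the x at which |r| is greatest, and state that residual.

x = 3, r = 6

x=1: ŷ = 7 + 5·1 = 12; r = 11 − 12 = -1
x=3: ŷ = 7 + 5·3 = 22; r = 28 − 22 = 6
x=4: ŷ = 7 + 5·4 = 27; r = 26 − 27 = -1
x=5: ŷ = 7 + 5·5 = 32; r = 30 − 32 = -2
x=6: ŷ = 7 + 5·6 = 37; r = 33 − 37 = -4
x=9: ŷ = 7 + 5·9 = 52; r = 53 − 52 = 1
x=12: ŷ = 7 + 5·12 = 67; r = 68 − 67 = 1
Largest |r| is 6 at x = 3, residual 6.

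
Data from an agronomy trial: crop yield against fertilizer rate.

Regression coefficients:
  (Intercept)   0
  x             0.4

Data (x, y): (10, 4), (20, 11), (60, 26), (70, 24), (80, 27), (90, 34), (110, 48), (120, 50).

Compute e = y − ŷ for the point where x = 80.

ŷ = 0.4·80 = 32
e = 27 − 32 = -5

e = -5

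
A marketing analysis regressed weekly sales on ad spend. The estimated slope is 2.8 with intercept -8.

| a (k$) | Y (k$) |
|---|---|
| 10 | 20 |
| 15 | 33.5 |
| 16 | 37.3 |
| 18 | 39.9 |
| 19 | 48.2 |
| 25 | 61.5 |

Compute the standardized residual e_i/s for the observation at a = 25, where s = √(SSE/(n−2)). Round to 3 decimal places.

-0.250

a=10: ŷ = -8 + 2.8·10 = 20; e = 20 − 20 = 0
a=15: ŷ = -8 + 2.8·15 = 34; e = 33.5 − 34 = -0.5
a=16: ŷ = -8 + 2.8·16 = 36.8; e = 37.3 − 36.8 = 0.5
a=18: ŷ = -8 + 2.8·18 = 42.4; e = 39.9 − 42.4 = -2.5
a=19: ŷ = -8 + 2.8·19 = 45.2; e = 48.2 − 45.2 = 3
a=25: ŷ = -8 + 2.8·25 = 62; e = 61.5 − 62 = -0.5
SSE = 0 + 0.25 + 0.25 + 6.25 + 9 + 0.25 = 16
s = √(16/4) = 2
e/s = -0.5 / 2 = -0.250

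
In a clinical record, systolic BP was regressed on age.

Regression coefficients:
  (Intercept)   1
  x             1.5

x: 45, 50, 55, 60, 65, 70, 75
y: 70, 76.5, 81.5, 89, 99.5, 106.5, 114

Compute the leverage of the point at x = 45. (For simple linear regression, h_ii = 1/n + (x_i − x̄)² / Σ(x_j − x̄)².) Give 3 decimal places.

h = 0.464

x̄ = (45 + 50 + 55 + 60 + 65 + 70 + 75)/7 = 60
Σ(x − x̄)² = 225 + 100 + 25 + 0 + 25 + 100 + 225 = 700
h = 1/7 + (-15)²/700 = 0.142857 + 0.321429 = 0.464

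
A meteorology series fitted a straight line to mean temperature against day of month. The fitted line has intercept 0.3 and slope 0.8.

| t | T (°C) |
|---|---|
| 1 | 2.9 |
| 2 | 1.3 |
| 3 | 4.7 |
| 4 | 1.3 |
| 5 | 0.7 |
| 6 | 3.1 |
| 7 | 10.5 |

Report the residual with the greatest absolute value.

e = 4.6

t=1: ŷ = 0.3 + 0.8·1 = 1.1; e = 2.9 − 1.1 = 1.8
t=2: ŷ = 0.3 + 0.8·2 = 1.9; e = 1.3 − 1.9 = -0.6
t=3: ŷ = 0.3 + 0.8·3 = 2.7; e = 4.7 − 2.7 = 2
t=4: ŷ = 0.3 + 0.8·4 = 3.5; e = 1.3 − 3.5 = -2.2
t=5: ŷ = 0.3 + 0.8·5 = 4.3; e = 0.7 − 4.3 = -3.6
t=6: ŷ = 0.3 + 0.8·6 = 5.1; e = 3.1 − 5.1 = -2
t=7: ŷ = 0.3 + 0.8·7 = 5.9; e = 10.5 − 5.9 = 4.6
Largest |e| is 4.6 at t = 7, residual 4.6.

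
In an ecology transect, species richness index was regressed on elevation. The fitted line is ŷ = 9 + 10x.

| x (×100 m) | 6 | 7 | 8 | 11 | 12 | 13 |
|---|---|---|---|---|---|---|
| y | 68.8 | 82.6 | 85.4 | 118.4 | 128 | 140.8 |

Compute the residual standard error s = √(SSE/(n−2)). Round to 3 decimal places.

s = 2.764

x=6: ŷ = 9 + 10·6 = 69; e = 68.8 − 69 = -0.2
x=7: ŷ = 9 + 10·7 = 79; e = 82.6 − 79 = 3.6
x=8: ŷ = 9 + 10·8 = 89; e = 85.4 − 89 = -3.6
x=11: ŷ = 9 + 10·11 = 119; e = 118.4 − 119 = -0.6
x=12: ŷ = 9 + 10·12 = 129; e = 128 − 129 = -1
x=13: ŷ = 9 + 10·13 = 139; e = 140.8 − 139 = 1.8
SSE = 0.04 + 12.96 + 12.96 + 0.36 + 1 + 3.24 = 30.56
s = √(30.56/4) = √7.64 ≈ 2.764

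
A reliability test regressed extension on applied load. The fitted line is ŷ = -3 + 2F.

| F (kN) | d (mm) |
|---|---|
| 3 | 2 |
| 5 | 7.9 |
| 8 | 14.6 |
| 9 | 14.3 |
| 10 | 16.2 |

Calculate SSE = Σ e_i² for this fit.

SSE = 5.5

F=3: ŷ = -3 + 2·3 = 3; e = 2 − 3 = -1
F=5: ŷ = -3 + 2·5 = 7; e = 7.9 − 7 = 0.9
F=8: ŷ = -3 + 2·8 = 13; e = 14.6 − 13 = 1.6
F=9: ŷ = -3 + 2·9 = 15; e = 14.3 − 15 = -0.7
F=10: ŷ = -3 + 2·10 = 17; e = 16.2 − 17 = -0.8
SSE = 1 + 0.81 + 2.56 + 0.49 + 0.64 = 5.5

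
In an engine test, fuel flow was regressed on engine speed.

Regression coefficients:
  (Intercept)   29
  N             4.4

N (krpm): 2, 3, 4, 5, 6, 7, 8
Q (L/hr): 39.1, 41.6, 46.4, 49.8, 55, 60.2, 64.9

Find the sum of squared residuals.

N=2: Q̂ = 29 + 4.4·2 = 37.8; e = 39.1 − 37.8 = 1.3
N=3: Q̂ = 29 + 4.4·3 = 42.2; e = 41.6 − 42.2 = -0.6
N=4: Q̂ = 29 + 4.4·4 = 46.6; e = 46.4 − 46.6 = -0.2
N=5: Q̂ = 29 + 4.4·5 = 51; e = 49.8 − 51 = -1.2
N=6: Q̂ = 29 + 4.4·6 = 55.4; e = 55 − 55.4 = -0.4
N=7: Q̂ = 29 + 4.4·7 = 59.8; e = 60.2 − 59.8 = 0.4
N=8: Q̂ = 29 + 4.4·8 = 64.2; e = 64.9 − 64.2 = 0.7
SSE = 1.69 + 0.36 + 0.04 + 1.44 + 0.16 + 0.16 + 0.49 = 4.34

SSE = 4.34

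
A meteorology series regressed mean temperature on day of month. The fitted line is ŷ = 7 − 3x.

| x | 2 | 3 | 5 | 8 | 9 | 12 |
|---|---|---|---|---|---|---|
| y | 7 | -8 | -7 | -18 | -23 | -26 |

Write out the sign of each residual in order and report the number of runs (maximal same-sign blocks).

x=2: ŷ = 7 − 3·2 = 1; r = 7 − 1 = 6
x=3: ŷ = 7 − 3·3 = -2; r = -8 − (-2) = -6
x=5: ŷ = 7 − 3·5 = -8; r = -7 − (-8) = 1
x=8: ŷ = 7 − 3·8 = -17; r = -18 − (-17) = -1
x=9: ŷ = 7 − 3·9 = -20; r = -23 − (-20) = -3
x=12: ŷ = 7 − 3·12 = -29; r = -26 − (-29) = 3
Signs: + − + − − +
Runs: +×1, −×1, +×1, −×2, +×1 → 5

5 runs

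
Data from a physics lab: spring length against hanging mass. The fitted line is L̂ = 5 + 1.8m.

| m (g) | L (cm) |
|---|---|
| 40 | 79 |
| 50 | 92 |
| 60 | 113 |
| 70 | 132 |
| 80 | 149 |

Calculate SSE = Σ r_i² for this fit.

m=40: L̂ = 5 + 1.8·40 = 77; r = 79 − 77 = 2
m=50: L̂ = 5 + 1.8·50 = 95; r = 92 − 95 = -3
m=60: L̂ = 5 + 1.8·60 = 113; r = 113 − 113 = 0
m=70: L̂ = 5 + 1.8·70 = 131; r = 132 − 131 = 1
m=80: L̂ = 5 + 1.8·80 = 149; r = 149 − 149 = 0
SSE = 4 + 9 + 0 + 1 + 0 = 14

SSE = 14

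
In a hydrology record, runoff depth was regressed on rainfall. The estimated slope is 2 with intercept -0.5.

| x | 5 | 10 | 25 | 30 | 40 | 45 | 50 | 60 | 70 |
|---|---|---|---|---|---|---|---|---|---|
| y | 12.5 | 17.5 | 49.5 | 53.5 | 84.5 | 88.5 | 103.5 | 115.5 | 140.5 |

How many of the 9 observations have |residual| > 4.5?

x=5: ŷ = -0.5 + 2·5 = 9.5; r = 12.5 − 9.5 = 3
x=10: ŷ = -0.5 + 2·10 = 19.5; r = 17.5 − 19.5 = -2
x=25: ŷ = -0.5 + 2·25 = 49.5; r = 49.5 − 49.5 = 0
x=30: ŷ = -0.5 + 2·30 = 59.5; r = 53.5 − 59.5 = -6
x=40: ŷ = -0.5 + 2·40 = 79.5; r = 84.5 − 79.5 = 5
x=45: ŷ = -0.5 + 2·45 = 89.5; r = 88.5 − 89.5 = -1
x=50: ŷ = -0.5 + 2·50 = 99.5; r = 103.5 − 99.5 = 4
x=60: ŷ = -0.5 + 2·60 = 119.5; r = 115.5 − 119.5 = -4
x=70: ŷ = -0.5 + 2·70 = 139.5; r = 140.5 − 139.5 = 1
|r| > 4.5: x=30 (|r|=6), x=40 (|r|=5) → 2

2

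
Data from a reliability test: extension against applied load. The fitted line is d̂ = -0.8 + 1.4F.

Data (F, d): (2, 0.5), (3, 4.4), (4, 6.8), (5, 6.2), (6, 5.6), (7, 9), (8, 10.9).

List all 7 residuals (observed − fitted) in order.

-1.5, 1, 2, 0, -2, 0, 0.5

F=2: d̂ = -0.8 + 1.4·2 = 2; e = 0.5 − 2 = -1.5
F=3: d̂ = -0.8 + 1.4·3 = 3.4; e = 4.4 − 3.4 = 1
F=4: d̂ = -0.8 + 1.4·4 = 4.8; e = 6.8 − 4.8 = 2
F=5: d̂ = -0.8 + 1.4·5 = 6.2; e = 6.2 − 6.2 = 0
F=6: d̂ = -0.8 + 1.4·6 = 7.6; e = 5.6 − 7.6 = -2
F=7: d̂ = -0.8 + 1.4·7 = 9; e = 9 − 9 = 0
F=8: d̂ = -0.8 + 1.4·8 = 10.4; e = 10.9 − 10.4 = 0.5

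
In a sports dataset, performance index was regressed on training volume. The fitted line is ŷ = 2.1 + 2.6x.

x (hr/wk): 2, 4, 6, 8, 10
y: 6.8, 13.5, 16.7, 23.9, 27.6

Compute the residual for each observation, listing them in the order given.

x=2: ŷ = 2.1 + 2.6·2 = 7.3; r = 6.8 − 7.3 = -0.5
x=4: ŷ = 2.1 + 2.6·4 = 12.5; r = 13.5 − 12.5 = 1
x=6: ŷ = 2.1 + 2.6·6 = 17.7; r = 16.7 − 17.7 = -1
x=8: ŷ = 2.1 + 2.6·8 = 22.9; r = 23.9 − 22.9 = 1
x=10: ŷ = 2.1 + 2.6·10 = 28.1; r = 27.6 − 28.1 = -0.5

-0.5, 1, -1, 1, -0.5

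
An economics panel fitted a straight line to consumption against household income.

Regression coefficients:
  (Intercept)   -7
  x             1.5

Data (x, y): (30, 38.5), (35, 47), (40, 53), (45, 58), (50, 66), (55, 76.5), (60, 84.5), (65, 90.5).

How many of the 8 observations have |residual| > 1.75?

2

x=30: ŷ = -7 + 1.5·30 = 38; r = 38.5 − 38 = 0.5
x=35: ŷ = -7 + 1.5·35 = 45.5; r = 47 − 45.5 = 1.5
x=40: ŷ = -7 + 1.5·40 = 53; r = 53 − 53 = 0
x=45: ŷ = -7 + 1.5·45 = 60.5; r = 58 − 60.5 = -2.5
x=50: ŷ = -7 + 1.5·50 = 68; r = 66 − 68 = -2
x=55: ŷ = -7 + 1.5·55 = 75.5; r = 76.5 − 75.5 = 1
x=60: ŷ = -7 + 1.5·60 = 83; r = 84.5 − 83 = 1.5
x=65: ŷ = -7 + 1.5·65 = 90.5; r = 90.5 − 90.5 = 0
|r| > 1.75: x=45 (|r|=2.5), x=50 (|r|=2) → 2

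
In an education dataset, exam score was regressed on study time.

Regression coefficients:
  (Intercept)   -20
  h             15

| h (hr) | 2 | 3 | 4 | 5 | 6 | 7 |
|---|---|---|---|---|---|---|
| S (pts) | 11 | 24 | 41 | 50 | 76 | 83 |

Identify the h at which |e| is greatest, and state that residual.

h=2: ŷ = -20 + 15·2 = 10; e = 11 − 10 = 1
h=3: ŷ = -20 + 15·3 = 25; e = 24 − 25 = -1
h=4: ŷ = -20 + 15·4 = 40; e = 41 − 40 = 1
h=5: ŷ = -20 + 15·5 = 55; e = 50 − 55 = -5
h=6: ŷ = -20 + 15·6 = 70; e = 76 − 70 = 6
h=7: ŷ = -20 + 15·7 = 85; e = 83 − 85 = -2
Largest |e| is 6 at h = 6, residual 6.

h = 6, e = 6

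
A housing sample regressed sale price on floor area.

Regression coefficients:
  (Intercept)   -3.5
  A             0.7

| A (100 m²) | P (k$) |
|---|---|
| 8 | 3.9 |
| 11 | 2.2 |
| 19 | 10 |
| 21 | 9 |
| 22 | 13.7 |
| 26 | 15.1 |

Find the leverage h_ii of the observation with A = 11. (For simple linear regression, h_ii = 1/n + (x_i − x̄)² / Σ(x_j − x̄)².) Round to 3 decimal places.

h = 0.362

Ā = (8 + 11 + 19 + 21 + 22 + 26)/6 = 17.8333
Σ(A − Ā)² = 96.6944 + 46.6944 + 1.36111 + 10.0278 + 17.3611 + 66.6944 = 238.833
h = 1/6 + (-6.83333)²/238.833 = 0.166667 + 0.195511 = 0.362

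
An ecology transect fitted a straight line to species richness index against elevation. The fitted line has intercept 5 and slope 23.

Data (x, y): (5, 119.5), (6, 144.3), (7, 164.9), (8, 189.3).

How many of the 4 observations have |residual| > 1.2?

1

x=5: ŷ = 5 + 23·5 = 120; e = 119.5 − 120 = -0.5
x=6: ŷ = 5 + 23·6 = 143; e = 144.3 − 143 = 1.3
x=7: ŷ = 5 + 23·7 = 166; e = 164.9 − 166 = -1.1
x=8: ŷ = 5 + 23·8 = 189; e = 189.3 − 189 = 0.3
|e| > 1.2: x=6 (|e|=1.3) → 1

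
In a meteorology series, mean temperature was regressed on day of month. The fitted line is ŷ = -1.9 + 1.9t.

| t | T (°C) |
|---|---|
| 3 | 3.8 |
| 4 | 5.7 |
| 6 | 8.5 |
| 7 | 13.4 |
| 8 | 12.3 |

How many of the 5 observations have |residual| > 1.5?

1

t=3: ŷ = -1.9 + 1.9·3 = 3.8; e = 3.8 − 3.8 = 0
t=4: ŷ = -1.9 + 1.9·4 = 5.7; e = 5.7 − 5.7 = 0
t=6: ŷ = -1.9 + 1.9·6 = 9.5; e = 8.5 − 9.5 = -1
t=7: ŷ = -1.9 + 1.9·7 = 11.4; e = 13.4 − 11.4 = 2
t=8: ŷ = -1.9 + 1.9·8 = 13.3; e = 12.3 − 13.3 = -1
|e| > 1.5: t=7 (|e|=2) → 1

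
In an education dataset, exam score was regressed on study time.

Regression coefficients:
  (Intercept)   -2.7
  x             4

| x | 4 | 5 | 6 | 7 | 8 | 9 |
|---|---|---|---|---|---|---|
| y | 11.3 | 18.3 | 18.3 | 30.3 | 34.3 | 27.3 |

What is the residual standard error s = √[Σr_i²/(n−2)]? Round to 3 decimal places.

s = 5.000

x=4: ŷ = -2.7 + 4·4 = 13.3; r = 11.3 − 13.3 = -2
x=5: ŷ = -2.7 + 4·5 = 17.3; r = 18.3 − 17.3 = 1
x=6: ŷ = -2.7 + 4·6 = 21.3; r = 18.3 − 21.3 = -3
x=7: ŷ = -2.7 + 4·7 = 25.3; r = 30.3 − 25.3 = 5
x=8: ŷ = -2.7 + 4·8 = 29.3; r = 34.3 − 29.3 = 5
x=9: ŷ = -2.7 + 4·9 = 33.3; r = 27.3 − 33.3 = -6
SSE = 4 + 1 + 9 + 25 + 25 + 36 = 100
s = √(100/4) = √25 ≈ 5.000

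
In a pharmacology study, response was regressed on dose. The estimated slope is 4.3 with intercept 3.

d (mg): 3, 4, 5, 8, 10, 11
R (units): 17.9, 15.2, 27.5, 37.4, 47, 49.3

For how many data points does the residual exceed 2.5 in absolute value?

2

d=3: ŷ = 3 + 4.3·3 = 15.9; e = 17.9 − 15.9 = 2
d=4: ŷ = 3 + 4.3·4 = 20.2; e = 15.2 − 20.2 = -5
d=5: ŷ = 3 + 4.3·5 = 24.5; e = 27.5 − 24.5 = 3
d=8: ŷ = 3 + 4.3·8 = 37.4; e = 37.4 − 37.4 = 0
d=10: ŷ = 3 + 4.3·10 = 46; e = 47 − 46 = 1
d=11: ŷ = 3 + 4.3·11 = 50.3; e = 49.3 − 50.3 = -1
|e| > 2.5: d=4 (|e|=5), d=5 (|e|=3) → 2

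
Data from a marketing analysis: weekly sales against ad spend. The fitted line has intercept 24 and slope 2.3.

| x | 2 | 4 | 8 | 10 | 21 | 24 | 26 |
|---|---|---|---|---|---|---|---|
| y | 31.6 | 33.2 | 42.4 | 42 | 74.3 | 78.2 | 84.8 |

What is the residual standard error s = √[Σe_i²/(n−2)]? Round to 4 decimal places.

x=2: ŷ = 24 + 2.3·2 = 28.6; e = 31.6 − 28.6 = 3
x=4: ŷ = 24 + 2.3·4 = 33.2; e = 33.2 − 33.2 = 0
x=8: ŷ = 24 + 2.3·8 = 42.4; e = 42.4 − 42.4 = 0
x=10: ŷ = 24 + 2.3·10 = 47; e = 42 − 47 = -5
x=21: ŷ = 24 + 2.3·21 = 72.3; e = 74.3 − 72.3 = 2
x=24: ŷ = 24 + 2.3·24 = 79.2; e = 78.2 − 79.2 = -1
x=26: ŷ = 24 + 2.3·26 = 83.8; e = 84.8 − 83.8 = 1
SSE = 9 + 0 + 0 + 25 + 4 + 1 + 1 = 40
s = √(40/5) = √8 ≈ 2.8284

s = 2.8284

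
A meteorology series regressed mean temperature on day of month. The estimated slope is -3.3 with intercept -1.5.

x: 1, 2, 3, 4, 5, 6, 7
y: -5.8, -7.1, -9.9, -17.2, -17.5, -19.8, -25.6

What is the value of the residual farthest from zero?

r = -2.5

x=1: ŷ = -1.5 − 3.3·1 = -4.8; r = -5.8 − (-4.8) = -1
x=2: ŷ = -1.5 − 3.3·2 = -8.1; r = -7.1 − (-8.1) = 1
x=3: ŷ = -1.5 − 3.3·3 = -11.4; r = -9.9 − (-11.4) = 1.5
x=4: ŷ = -1.5 − 3.3·4 = -14.7; r = -17.2 − (-14.7) = -2.5
x=5: ŷ = -1.5 − 3.3·5 = -18; r = -17.5 − (-18) = 0.5
x=6: ŷ = -1.5 − 3.3·6 = -21.3; r = -19.8 − (-21.3) = 1.5
x=7: ŷ = -1.5 − 3.3·7 = -24.6; r = -25.6 − (-24.6) = -1
Largest |r| is 2.5 at x = 4, residual -2.5.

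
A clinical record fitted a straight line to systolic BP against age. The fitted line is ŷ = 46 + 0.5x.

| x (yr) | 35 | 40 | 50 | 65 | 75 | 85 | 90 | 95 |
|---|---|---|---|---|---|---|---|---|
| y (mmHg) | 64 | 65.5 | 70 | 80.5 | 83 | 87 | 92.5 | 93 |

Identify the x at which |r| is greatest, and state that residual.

x = 65, r = 2

x=35: ŷ = 46 + 0.5·35 = 63.5; r = 64 − 63.5 = 0.5
x=40: ŷ = 46 + 0.5·40 = 66; r = 65.5 − 66 = -0.5
x=50: ŷ = 46 + 0.5·50 = 71; r = 70 − 71 = -1
x=65: ŷ = 46 + 0.5·65 = 78.5; r = 80.5 − 78.5 = 2
x=75: ŷ = 46 + 0.5·75 = 83.5; r = 83 − 83.5 = -0.5
x=85: ŷ = 46 + 0.5·85 = 88.5; r = 87 − 88.5 = -1.5
x=90: ŷ = 46 + 0.5·90 = 91; r = 92.5 − 91 = 1.5
x=95: ŷ = 46 + 0.5·95 = 93.5; r = 93 − 93.5 = -0.5
Largest |r| is 2 at x = 65, residual 2.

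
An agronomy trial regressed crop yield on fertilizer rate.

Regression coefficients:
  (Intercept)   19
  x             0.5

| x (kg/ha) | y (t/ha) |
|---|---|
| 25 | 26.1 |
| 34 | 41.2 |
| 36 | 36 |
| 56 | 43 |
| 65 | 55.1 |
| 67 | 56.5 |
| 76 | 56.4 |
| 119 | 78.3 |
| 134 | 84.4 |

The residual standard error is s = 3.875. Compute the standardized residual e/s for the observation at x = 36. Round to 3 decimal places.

-0.258

ŷ = 19 + 0.5·36 = 37
e = 36 − 37 = -1
e/s = -1 / 3.875 = -0.258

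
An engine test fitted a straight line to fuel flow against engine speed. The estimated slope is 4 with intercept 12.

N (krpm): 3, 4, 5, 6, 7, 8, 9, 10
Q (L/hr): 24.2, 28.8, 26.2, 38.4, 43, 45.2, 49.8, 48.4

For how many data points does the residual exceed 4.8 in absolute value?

1

N=3: ŷ = 12 + 4·3 = 24; e = 24.2 − 24 = 0.2
N=4: ŷ = 12 + 4·4 = 28; e = 28.8 − 28 = 0.8
N=5: ŷ = 12 + 4·5 = 32; e = 26.2 − 32 = -5.8
N=6: ŷ = 12 + 4·6 = 36; e = 38.4 − 36 = 2.4
N=7: ŷ = 12 + 4·7 = 40; e = 43 − 40 = 3
N=8: ŷ = 12 + 4·8 = 44; e = 45.2 − 44 = 1.2
N=9: ŷ = 12 + 4·9 = 48; e = 49.8 − 48 = 1.8
N=10: ŷ = 12 + 4·10 = 52; e = 48.4 − 52 = -3.6
|e| > 4.8: N=5 (|e|=5.8) → 1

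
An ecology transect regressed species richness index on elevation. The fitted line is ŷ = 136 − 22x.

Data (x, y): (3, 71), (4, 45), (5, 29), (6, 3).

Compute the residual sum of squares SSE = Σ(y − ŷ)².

SSE = 20

x=3: ŷ = 136 − 22·3 = 70; e = 71 − 70 = 1
x=4: ŷ = 136 − 22·4 = 48; e = 45 − 48 = -3
x=5: ŷ = 136 − 22·5 = 26; e = 29 − 26 = 3
x=6: ŷ = 136 − 22·6 = 4; e = 3 − 4 = -1
SSE = 1 + 9 + 9 + 1 = 20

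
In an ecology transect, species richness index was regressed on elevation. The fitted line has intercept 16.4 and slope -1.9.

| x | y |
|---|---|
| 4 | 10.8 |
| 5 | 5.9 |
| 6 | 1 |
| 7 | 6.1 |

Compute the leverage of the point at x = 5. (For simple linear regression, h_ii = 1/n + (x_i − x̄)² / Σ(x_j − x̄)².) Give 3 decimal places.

h = 0.300

x̄ = (4 + 5 + 6 + 7)/4 = 5.5
Σ(x − x̄)² = 2.25 + 0.25 + 0.25 + 2.25 = 5
h = 1/4 + (-0.5)²/5 = 0.25 + 0.05 = 0.300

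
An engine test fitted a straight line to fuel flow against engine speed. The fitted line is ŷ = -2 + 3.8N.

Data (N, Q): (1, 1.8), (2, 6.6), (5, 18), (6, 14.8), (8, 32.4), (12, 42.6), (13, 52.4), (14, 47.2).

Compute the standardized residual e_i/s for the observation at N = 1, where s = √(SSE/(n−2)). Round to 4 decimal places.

N=1: ŷ = -2 + 3.8·1 = 1.8; e = 1.8 − 1.8 = 0
N=2: ŷ = -2 + 3.8·2 = 5.6; e = 6.6 − 5.6 = 1
N=5: ŷ = -2 + 3.8·5 = 17; e = 18 − 17 = 1
N=6: ŷ = -2 + 3.8·6 = 20.8; e = 14.8 − 20.8 = -6
N=8: ŷ = -2 + 3.8·8 = 28.4; e = 32.4 − 28.4 = 4
N=12: ŷ = -2 + 3.8·12 = 43.6; e = 42.6 − 43.6 = -1
N=13: ŷ = -2 + 3.8·13 = 47.4; e = 52.4 − 47.4 = 5
N=14: ŷ = -2 + 3.8·14 = 51.2; e = 47.2 − 51.2 = -4
SSE = 0 + 1 + 1 + 36 + 16 + 1 + 25 + 16 = 96
s = √(96/6) = 4
e/s = 0 / 4 = 0.0000

0.0000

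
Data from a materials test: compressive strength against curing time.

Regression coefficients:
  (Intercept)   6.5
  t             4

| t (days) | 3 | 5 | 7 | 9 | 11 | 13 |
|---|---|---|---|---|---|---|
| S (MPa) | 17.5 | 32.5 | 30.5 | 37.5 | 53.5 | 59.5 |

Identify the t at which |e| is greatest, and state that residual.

t=3: ŷ = 6.5 + 4·3 = 18.5; e = 17.5 − 18.5 = -1
t=5: ŷ = 6.5 + 4·5 = 26.5; e = 32.5 − 26.5 = 6
t=7: ŷ = 6.5 + 4·7 = 34.5; e = 30.5 − 34.5 = -4
t=9: ŷ = 6.5 + 4·9 = 42.5; e = 37.5 − 42.5 = -5
t=11: ŷ = 6.5 + 4·11 = 50.5; e = 53.5 − 50.5 = 3
t=13: ŷ = 6.5 + 4·13 = 58.5; e = 59.5 − 58.5 = 1
Largest |e| is 6 at t = 5, residual 6.

t = 5, e = 6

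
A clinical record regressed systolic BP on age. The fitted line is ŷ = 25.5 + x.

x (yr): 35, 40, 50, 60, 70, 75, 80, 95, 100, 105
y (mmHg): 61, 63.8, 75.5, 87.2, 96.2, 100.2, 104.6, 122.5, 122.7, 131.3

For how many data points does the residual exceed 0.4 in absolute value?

8

x=35: ŷ = 25.5 + 35 = 60.5; e = 61 − 60.5 = 0.5
x=40: ŷ = 25.5 + 40 = 65.5; e = 63.8 − 65.5 = -1.7
x=50: ŷ = 25.5 + 50 = 75.5; e = 75.5 − 75.5 = 0
x=60: ŷ = 25.5 + 60 = 85.5; e = 87.2 − 85.5 = 1.7
x=70: ŷ = 25.5 + 70 = 95.5; e = 96.2 − 95.5 = 0.7
x=75: ŷ = 25.5 + 75 = 100.5; e = 100.2 − 100.5 = -0.3
x=80: ŷ = 25.5 + 80 = 105.5; e = 104.6 − 105.5 = -0.9
x=95: ŷ = 25.5 + 95 = 120.5; e = 122.5 − 120.5 = 2
x=100: ŷ = 25.5 + 100 = 125.5; e = 122.7 − 125.5 = -2.8
x=105: ŷ = 25.5 + 105 = 130.5; e = 131.3 − 130.5 = 0.8
|e| > 0.4: x=35 (|e|=0.5), x=40 (|e|=1.7), x=60 (|e|=1.7), x=70 (|e|=0.7), x=80 (|e|=0.9), x=95 (|e|=2), x=100 (|e|=2.8), x=105 (|e|=0.8) → 8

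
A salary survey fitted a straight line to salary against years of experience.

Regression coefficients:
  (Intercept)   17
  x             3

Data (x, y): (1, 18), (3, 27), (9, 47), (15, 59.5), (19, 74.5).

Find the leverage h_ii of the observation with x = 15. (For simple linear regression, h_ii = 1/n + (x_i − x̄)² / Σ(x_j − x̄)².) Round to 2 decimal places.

x̄ = (1 + 3 + 9 + 15 + 19)/5 = 9.4
Σ(x − x̄)² = 70.56 + 40.96 + 0.16 + 31.36 + 92.16 = 235.2
h = 1/5 + (5.6)²/235.2 = 0.2 + 0.133333 = 0.33

h = 0.33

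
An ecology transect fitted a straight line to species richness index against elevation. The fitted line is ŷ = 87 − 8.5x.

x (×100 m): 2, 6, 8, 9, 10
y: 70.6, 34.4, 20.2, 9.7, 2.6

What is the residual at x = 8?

e = 1.2

ŷ = 87 − 8.5·8 = 19
e = 20.2 − 19 = 1.2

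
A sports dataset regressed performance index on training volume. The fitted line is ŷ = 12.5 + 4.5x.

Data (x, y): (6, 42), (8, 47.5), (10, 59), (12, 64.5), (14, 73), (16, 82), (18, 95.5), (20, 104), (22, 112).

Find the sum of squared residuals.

SSE = 32.5

x=6: ŷ = 12.5 + 4.5·6 = 39.5; r = 42 − 39.5 = 2.5
x=8: ŷ = 12.5 + 4.5·8 = 48.5; r = 47.5 − 48.5 = -1
x=10: ŷ = 12.5 + 4.5·10 = 57.5; r = 59 − 57.5 = 1.5
x=12: ŷ = 12.5 + 4.5·12 = 66.5; r = 64.5 − 66.5 = -2
x=14: ŷ = 12.5 + 4.5·14 = 75.5; r = 73 − 75.5 = -2.5
x=16: ŷ = 12.5 + 4.5·16 = 84.5; r = 82 − 84.5 = -2.5
x=18: ŷ = 12.5 + 4.5·18 = 93.5; r = 95.5 − 93.5 = 2
x=20: ŷ = 12.5 + 4.5·20 = 102.5; r = 104 − 102.5 = 1.5
x=22: ŷ = 12.5 + 4.5·22 = 111.5; r = 112 − 111.5 = 0.5
SSE = 6.25 + 1 + 2.25 + 4 + 6.25 + 6.25 + 4 + 2.25 + 0.25 = 32.5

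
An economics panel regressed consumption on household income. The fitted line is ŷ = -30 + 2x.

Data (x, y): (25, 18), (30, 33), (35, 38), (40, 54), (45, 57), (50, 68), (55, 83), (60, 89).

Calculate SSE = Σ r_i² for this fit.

x=25: ŷ = -30 + 2·25 = 20; r = 18 − 20 = -2
x=30: ŷ = -30 + 2·30 = 30; r = 33 − 30 = 3
x=35: ŷ = -30 + 2·35 = 40; r = 38 − 40 = -2
x=40: ŷ = -30 + 2·40 = 50; r = 54 − 50 = 4
x=45: ŷ = -30 + 2·45 = 60; r = 57 − 60 = -3
x=50: ŷ = -30 + 2·50 = 70; r = 68 − 70 = -2
x=55: ŷ = -30 + 2·55 = 80; r = 83 − 80 = 3
x=60: ŷ = -30 + 2·60 = 90; r = 89 − 90 = -1
SSE = 4 + 9 + 4 + 16 + 9 + 4 + 9 + 1 = 56

SSE = 56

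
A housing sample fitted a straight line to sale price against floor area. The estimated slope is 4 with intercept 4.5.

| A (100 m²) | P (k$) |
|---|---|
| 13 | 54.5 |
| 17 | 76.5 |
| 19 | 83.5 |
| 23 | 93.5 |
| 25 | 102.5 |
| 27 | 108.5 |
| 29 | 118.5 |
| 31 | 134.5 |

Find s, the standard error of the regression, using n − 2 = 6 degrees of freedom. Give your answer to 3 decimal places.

s = 4.041

A=13: ŷ = 4.5 + 4·13 = 56.5; e = 54.5 − 56.5 = -2
A=17: ŷ = 4.5 + 4·17 = 72.5; e = 76.5 − 72.5 = 4
A=19: ŷ = 4.5 + 4·19 = 80.5; e = 83.5 − 80.5 = 3
A=23: ŷ = 4.5 + 4·23 = 96.5; e = 93.5 − 96.5 = -3
A=25: ŷ = 4.5 + 4·25 = 104.5; e = 102.5 − 104.5 = -2
A=27: ŷ = 4.5 + 4·27 = 112.5; e = 108.5 − 112.5 = -4
A=29: ŷ = 4.5 + 4·29 = 120.5; e = 118.5 − 120.5 = -2
A=31: ŷ = 4.5 + 4·31 = 128.5; e = 134.5 − 128.5 = 6
SSE = 4 + 16 + 9 + 9 + 4 + 16 + 4 + 36 = 98
s = √(98/6) = √16.3333 ≈ 4.041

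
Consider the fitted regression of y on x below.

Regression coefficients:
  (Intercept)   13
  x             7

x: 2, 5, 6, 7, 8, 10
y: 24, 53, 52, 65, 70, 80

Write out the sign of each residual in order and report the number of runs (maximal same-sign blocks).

x=2: ŷ = 13 + 7·2 = 27; e = 24 − 27 = -3
x=5: ŷ = 13 + 7·5 = 48; e = 53 − 48 = 5
x=6: ŷ = 13 + 7·6 = 55; e = 52 − 55 = -3
x=7: ŷ = 13 + 7·7 = 62; e = 65 − 62 = 3
x=8: ŷ = 13 + 7·8 = 69; e = 70 − 69 = 1
x=10: ŷ = 13 + 7·10 = 83; e = 80 − 83 = -3
Signs: − + − + + −
Runs: −×1, +×1, −×1, +×2, −×1 → 5

5 runs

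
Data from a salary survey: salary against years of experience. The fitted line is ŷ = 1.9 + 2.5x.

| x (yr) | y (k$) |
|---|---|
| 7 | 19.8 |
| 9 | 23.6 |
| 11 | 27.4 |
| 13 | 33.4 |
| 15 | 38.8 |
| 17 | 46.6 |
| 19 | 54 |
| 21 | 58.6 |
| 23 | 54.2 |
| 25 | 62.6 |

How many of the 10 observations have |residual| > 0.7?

x=7: ŷ = 1.9 + 2.5·7 = 19.4; e = 19.8 − 19.4 = 0.4
x=9: ŷ = 1.9 + 2.5·9 = 24.4; e = 23.6 − 24.4 = -0.8
x=11: ŷ = 1.9 + 2.5·11 = 29.4; e = 27.4 − 29.4 = -2
x=13: ŷ = 1.9 + 2.5·13 = 34.4; e = 33.4 − 34.4 = -1
x=15: ŷ = 1.9 + 2.5·15 = 39.4; e = 38.8 − 39.4 = -0.6
x=17: ŷ = 1.9 + 2.5·17 = 44.4; e = 46.6 − 44.4 = 2.2
x=19: ŷ = 1.9 + 2.5·19 = 49.4; e = 54 − 49.4 = 4.6
x=21: ŷ = 1.9 + 2.5·21 = 54.4; e = 58.6 − 54.4 = 4.2
x=23: ŷ = 1.9 + 2.5·23 = 59.4; e = 54.2 − 59.4 = -5.2
x=25: ŷ = 1.9 + 2.5·25 = 64.4; e = 62.6 − 64.4 = -1.8
|e| > 0.7: x=9 (|e|=0.8), x=11 (|e|=2), x=13 (|e|=1), x=17 (|e|=2.2), x=19 (|e|=4.6), x=21 (|e|=4.2), x=23 (|e|=5.2), x=25 (|e|=1.8) → 8

8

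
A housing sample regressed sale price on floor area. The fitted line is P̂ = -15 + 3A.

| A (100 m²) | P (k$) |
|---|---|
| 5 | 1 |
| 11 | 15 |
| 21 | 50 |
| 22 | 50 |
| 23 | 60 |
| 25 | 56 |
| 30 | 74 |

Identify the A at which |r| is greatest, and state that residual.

A=5: P̂ = -15 + 3·5 = 0; r = 1 − 0 = 1
A=11: P̂ = -15 + 3·11 = 18; r = 15 − 18 = -3
A=21: P̂ = -15 + 3·21 = 48; r = 50 − 48 = 2
A=22: P̂ = -15 + 3·22 = 51; r = 50 − 51 = -1
A=23: P̂ = -15 + 3·23 = 54; r = 60 − 54 = 6
A=25: P̂ = -15 + 3·25 = 60; r = 56 − 60 = -4
A=30: P̂ = -15 + 3·30 = 75; r = 74 − 75 = -1
Largest |r| is 6 at A = 23, residual 6.

A = 23, r = 6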